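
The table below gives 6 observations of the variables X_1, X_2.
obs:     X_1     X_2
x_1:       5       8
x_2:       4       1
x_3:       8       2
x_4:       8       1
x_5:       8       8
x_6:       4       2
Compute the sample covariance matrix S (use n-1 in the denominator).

Step 1 — column means:
  mean(X_1) = (5 + 4 + 8 + 8 + 8 + 4) / 6 = 37/6 = 6.1667
  mean(X_2) = (8 + 1 + 2 + 1 + 8 + 2) / 6 = 22/6 = 3.6667

Step 2 — sample covariance S[i,j] = (1/(n-1)) · Σ_k (x_{k,i} - mean_i) · (x_{k,j} - mean_j), with n-1 = 5.
  S[X_1,X_1] = ((-1.1667)·(-1.1667) + (-2.1667)·(-2.1667) + (1.8333)·(1.8333) + (1.8333)·(1.8333) + (1.8333)·(1.8333) + (-2.1667)·(-2.1667)) / 5 = 20.8333/5 = 4.1667
  S[X_1,X_2] = ((-1.1667)·(4.3333) + (-2.1667)·(-2.6667) + (1.8333)·(-1.6667) + (1.8333)·(-2.6667) + (1.8333)·(4.3333) + (-2.1667)·(-1.6667)) / 5 = 4.3333/5 = 0.8667
  S[X_2,X_2] = ((4.3333)·(4.3333) + (-2.6667)·(-2.6667) + (-1.6667)·(-1.6667) + (-2.6667)·(-2.6667) + (4.3333)·(4.3333) + (-1.6667)·(-1.6667)) / 5 = 57.3333/5 = 11.4667

S is symmetric (S[j,i] = S[i,j]). Assembling:

S = [[4.1667, 0.8667],
 [0.8667, 11.4667]]


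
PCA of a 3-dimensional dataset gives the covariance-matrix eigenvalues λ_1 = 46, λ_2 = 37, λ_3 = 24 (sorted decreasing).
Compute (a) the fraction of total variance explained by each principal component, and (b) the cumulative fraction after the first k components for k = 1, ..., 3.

Step 1 — total variance = trace(Sigma) = Σ λ_i = 46 + 37 + 24 = 107.

Step 2 — fraction explained by component i = λ_i / Σ λ:
  PC1: 46/107 = 0.4299
  PC2: 37/107 = 0.3458
  PC3: 24/107 = 0.2243

Step 3 — cumulative fraction after k components = (λ_1 + ... + λ_k) / Σ λ:
  k = 1: 46/107 = 0.4299
  k = 2: (46 + 37)/107 = 83/107 = 0.7757
  k = 3: (46 + 37 + 24)/107 = 107/107 = 1

Summary (fraction, with percent):

explained: PC1 0.4299 (42.99%), PC2 0.3458 (34.58%), PC3 0.2243 (22.43%);  cumulative: 0.4299, 0.7757, 1


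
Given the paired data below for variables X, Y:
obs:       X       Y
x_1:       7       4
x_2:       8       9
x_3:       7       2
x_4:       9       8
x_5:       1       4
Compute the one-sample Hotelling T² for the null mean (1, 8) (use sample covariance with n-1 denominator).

Step 1 — sample mean vector:
  mean(X) = (7 + 8 + 7 + 9 + 1) / 5 = 32/5 = 6.4
  mean(Y) = (4 + 9 + 2 + 8 + 4) / 5 = 27/5 = 5.4
  x̄ = (6.4, 5.4),  deviation x̄ - mu_0 = (6.4, 5.4) - (1, 8) = (5.4, -2.6).

Step 2 — sample covariance matrix, S[i,j] = (1/(n-1)) · Σ_k (x_{k,i} - mean_i) · (x_{k,j} - mean_j), divisor n-1 = 4:
  S[X,X] = ((0.6)·(0.6) + (1.6)·(1.6) + (0.6)·(0.6) + (2.6)·(2.6) + (-5.4)·(-5.4)) / 4 = 39.2/4 = 9.8
  S[X,Y] = ((0.6)·(-1.4) + (1.6)·(3.6) + (0.6)·(-3.4) + (2.6)·(2.6) + (-5.4)·(-1.4)) / 4 = 17.2/4 = 4.3
  S[Y,Y] = ((-1.4)·(-1.4) + (3.6)·(3.6) + (-3.4)·(-3.4) + (2.6)·(2.6) + (-1.4)·(-1.4)) / 4 = 35.2/4 = 8.8
  S = [[9.8, 4.3],
 [4.3, 8.8]].

Step 3 — invert S. det(S) = 9.8·8.8 - (4.3)² = 67.75.
  S^{-1} = (1/det) · [[d, -b], [-b, a]] = [[0.1299, -0.0635],
 [-0.0635, 0.1446]].

Step 4 — quadratic form (x̄ - mu_0)^T · S^{-1} · (x̄ - mu_0):
  S^{-1} · (x̄ - mu_0) = (0.8664, -0.7188),
  (x̄ - mu_0)^T · [...] = (5.4)·(0.8664) + (-2.6)·(-0.7188) = 6.5476.

Step 5 — scale by n: T² = 5 · 6.5476 = 32.738.

T² ≈ 32.738


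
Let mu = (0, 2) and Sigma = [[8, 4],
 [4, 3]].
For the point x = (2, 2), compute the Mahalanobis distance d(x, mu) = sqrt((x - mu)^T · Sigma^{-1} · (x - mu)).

Step 1 — centre the observation: (x - mu) = (2, 0).

Step 2 — invert Sigma. det(Sigma) = 8·3 - (4)² = 8.
  Sigma^{-1} = (1/det) · [[d, -b], [-b, a]] = [[0.375, -0.5],
 [-0.5, 1]].

Step 3 — form the quadratic (x - mu)^T · Sigma^{-1} · (x - mu):
  Sigma^{-1} · (x - mu) = (0.75, -1).
  (x - mu)^T · [Sigma^{-1} · (x - mu)] = (2)·(0.75) + (0)·(-1) = 1.5.

Step 4 — take square root: d = √(1.5) ≈ 1.2247.

d(x, mu) = √(1.5) ≈ 1.2247


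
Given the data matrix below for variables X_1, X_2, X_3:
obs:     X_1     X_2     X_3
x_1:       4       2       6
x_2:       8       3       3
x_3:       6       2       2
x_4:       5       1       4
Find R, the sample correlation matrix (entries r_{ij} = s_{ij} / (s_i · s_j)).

Step 1 — column means:
  mean(X_1) = (4 + 8 + 6 + 5) / 4 = 23/4 = 5.75
  mean(X_2) = (2 + 3 + 2 + 1) / 4 = 8/4 = 2
  mean(X_3) = (6 + 3 + 2 + 4) / 4 = 15/4 = 3.75

Step 2 — sample variances and covariances s[i,j] = (1/(n-1)) · Σ_k (x_{k,i} - mean_i) · (x_{k,j} - mean_j), with n-1 = 3:
  s[X_1,X_1] = ((-1.75)·(-1.75) + (2.25)·(2.25) + (0.25)·(0.25) + (-0.75)·(-0.75)) / 3 = 8.75/3 = 2.9167
  s[X_1,X_2] = ((-1.75)·(0) + (2.25)·(1) + (0.25)·(0) + (-0.75)·(-1)) / 3 = 3/3 = 1
  s[X_1,X_3] = ((-1.75)·(2.25) + (2.25)·(-0.75) + (0.25)·(-1.75) + (-0.75)·(0.25)) / 3 = -6.25/3 = -2.0833
  s[X_2,X_2] = ((0)·(0) + (1)·(1) + (0)·(0) + (-1)·(-1)) / 3 = 2/3 = 0.6667
  s[X_2,X_3] = ((0)·(2.25) + (1)·(-0.75) + (0)·(-1.75) + (-1)·(0.25)) / 3 = -1/3 = -0.3333
  s[X_3,X_3] = ((2.25)·(2.25) + (-0.75)·(-0.75) + (-1.75)·(-1.75) + (0.25)·(0.25)) / 3 = 8.75/3 = 2.9167
  Sample standard deviations s_i = √(s[i,i]):
  s(X_1) = √(2.9167) = 1.7078
  s(X_2) = √(0.6667) = 0.8165
  s(X_3) = √(2.9167) = 1.7078

Step 3 — r_{ij} = s_{ij} / (s_i · s_j):
  r[X_1,X_1] = 1 (diagonal).
  r[X_1,X_2] = 1 / (1.7078 · 0.8165) = 1 / 1.3944 = 0.7171
  r[X_1,X_3] = -2.0833 / (1.7078 · 1.7078) = -2.0833 / 2.9167 = -0.7143
  r[X_2,X_2] = 1 (diagonal).
  r[X_2,X_3] = -0.3333 / (0.8165 · 1.7078) = -0.3333 / 1.3944 = -0.239
  r[X_3,X_3] = 1 (diagonal).

R is symmetric with unit diagonal. Assembling:

R = [[1, 0.7171, -0.7143],
 [0.7171, 1, -0.239],
 [-0.7143, -0.239, 1]]


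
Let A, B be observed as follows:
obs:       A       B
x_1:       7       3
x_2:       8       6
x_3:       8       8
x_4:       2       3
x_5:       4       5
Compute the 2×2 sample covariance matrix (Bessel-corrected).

Step 1 — column means:
  mean(A) = (7 + 8 + 8 + 2 + 4) / 5 = 29/5 = 5.8
  mean(B) = (3 + 6 + 8 + 3 + 5) / 5 = 25/5 = 5

Step 2 — sample covariance S[i,j] = (1/(n-1)) · Σ_k (x_{k,i} - mean_i) · (x_{k,j} - mean_j), with n-1 = 4.
  S[A,A] = ((1.2)·(1.2) + (2.2)·(2.2) + (2.2)·(2.2) + (-3.8)·(-3.8) + (-1.8)·(-1.8)) / 4 = 28.8/4 = 7.2
  S[A,B] = ((1.2)·(-2) + (2.2)·(1) + (2.2)·(3) + (-3.8)·(-2) + (-1.8)·(0)) / 4 = 14/4 = 3.5
  S[B,B] = ((-2)·(-2) + (1)·(1) + (3)·(3) + (-2)·(-2) + (0)·(0)) / 4 = 18/4 = 4.5

S is symmetric (S[j,i] = S[i,j]). Assembling:

S = [[7.2, 3.5],
 [3.5, 4.5]]


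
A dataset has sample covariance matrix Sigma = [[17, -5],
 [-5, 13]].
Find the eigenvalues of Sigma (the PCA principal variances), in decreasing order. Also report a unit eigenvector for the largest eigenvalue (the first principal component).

Step 1 — characteristic polynomial of 2×2 Sigma:
  det(Sigma - λI) = λ² - trace · λ + det = 0.
  trace = 17 + 13 = 30, det = 17·13 - (-5)² = 196.
Step 2 — discriminant:
  Δ = trace² - 4·det = 900 - 784 = 116.
Step 3 — eigenvalues:
  λ = (trace ± √Δ)/2 = (30 ± 10.7703)/2,
  λ_1 = 20.3852,  λ_2 = 9.6148.

Step 4 — unit eigenvector for λ_1: solve (Sigma - λ_1 I)v = 0. First row:
  (17 - 20.3852)·v_x + (-5)·v_y = 0, i.e. (-3.3852)·v_x + (-5)·v_y = 0,
  so v ∝ (b, λ_1 - a) = (-5, 3.3852); multiply by -1 so the first entry is positive: u = (5, -3.3852).
  ||u|| = √((5)² + (-3.3852)²) = √(36.4593) ≈ 6.0382,
  v_1 = u/||u|| ≈ (0.8281, -0.5606) (||v_1|| = 1).

λ_1 = 20.3852,  λ_2 = 9.6148;  v_1 ≈ (0.8281, -0.5606)


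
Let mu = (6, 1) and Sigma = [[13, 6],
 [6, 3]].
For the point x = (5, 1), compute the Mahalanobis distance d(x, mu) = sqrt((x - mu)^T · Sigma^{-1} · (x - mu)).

Step 1 — centre the observation: (x - mu) = (-1, 0).

Step 2 — invert Sigma. det(Sigma) = 13·3 - (6)² = 3.
  Sigma^{-1} = (1/det) · [[d, -b], [-b, a]] = [[1, -2],
 [-2, 4.3333]].

Step 3 — form the quadratic (x - mu)^T · Sigma^{-1} · (x - mu):
  Sigma^{-1} · (x - mu) = (-1, 2).
  (x - mu)^T · [Sigma^{-1} · (x - mu)] = (-1)·(-1) + (0)·(2) = 1.

Step 4 — take square root: d = √(1) ≈ 1.

d(x, mu) = √(1) ≈ 1


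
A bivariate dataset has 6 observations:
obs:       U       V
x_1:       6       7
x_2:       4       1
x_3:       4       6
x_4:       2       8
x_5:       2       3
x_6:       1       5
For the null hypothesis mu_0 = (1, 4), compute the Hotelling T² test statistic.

Step 1 — sample mean vector:
  mean(U) = (6 + 4 + 4 + 2 + 2 + 1) / 6 = 19/6 = 3.1667
  mean(V) = (7 + 1 + 6 + 8 + 3 + 5) / 6 = 30/6 = 5
  x̄ = (3.1667, 5),  deviation x̄ - mu_0 = (3.1667, 5) - (1, 4) = (2.1667, 1).

Step 2 — sample covariance matrix, S[i,j] = (1/(n-1)) · Σ_k (x_{k,i} - mean_i) · (x_{k,j} - mean_j), divisor n-1 = 5:
  S[U,U] = ((2.8333)·(2.8333) + (0.8333)·(0.8333) + (0.8333)·(0.8333) + (-1.1667)·(-1.1667) + (-1.1667)·(-1.1667) + (-2.1667)·(-2.1667)) / 5 = 16.8333/5 = 3.3667
  S[U,V] = ((2.8333)·(2) + (0.8333)·(-4) + (0.8333)·(1) + (-1.1667)·(3) + (-1.1667)·(-2) + (-2.1667)·(0)) / 5 = 2/5 = 0.4
  S[V,V] = ((2)·(2) + (-4)·(-4) + (1)·(1) + (3)·(3) + (-2)·(-2) + (0)·(0)) / 5 = 34/5 = 6.8
  S = [[3.3667, 0.4],
 [0.4, 6.8]].

Step 3 — invert S. det(S) = 3.3667·6.8 - (0.4)² = 22.7333.
  S^{-1} = (1/det) · [[d, -b], [-b, a]] = [[0.2991, -0.0176],
 [-0.0176, 0.1481]].

Step 4 — quadratic form (x̄ - mu_0)^T · S^{-1} · (x̄ - mu_0):
  S^{-1} · (x̄ - mu_0) = (0.6305, 0.11),
  (x̄ - mu_0)^T · [...] = (2.1667)·(0.6305) + (1)·(0.11) = 1.4761.

Step 5 — scale by n: T² = 6 · 1.4761 = 8.8563.

T² ≈ 8.8563


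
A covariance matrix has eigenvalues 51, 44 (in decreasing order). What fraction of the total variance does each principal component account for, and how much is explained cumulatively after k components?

Step 1 — total variance = trace(Sigma) = Σ λ_i = 51 + 44 = 95.

Step 2 — fraction explained by component i = λ_i / Σ λ:
  PC1: 51/95 = 0.5368
  PC2: 44/95 = 0.4632

Step 3 — cumulative fraction after k components = (λ_1 + ... + λ_k) / Σ λ:
  k = 1: 51/95 = 0.5368
  k = 2: (51 + 44)/95 = 95/95 = 1

Summary (fraction, with percent):

explained: PC1 0.5368 (53.68%), PC2 0.4632 (46.32%);  cumulative: 0.5368, 1


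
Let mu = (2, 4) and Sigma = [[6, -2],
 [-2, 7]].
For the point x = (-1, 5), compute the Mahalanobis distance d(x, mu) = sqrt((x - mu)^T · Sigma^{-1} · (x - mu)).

Step 1 — centre the observation: (x - mu) = (-3, 1).

Step 2 — invert Sigma. det(Sigma) = 6·7 - (-2)² = 38.
  Sigma^{-1} = (1/det) · [[d, -b], [-b, a]] = [[0.1842, 0.0526],
 [0.0526, 0.1579]].

Step 3 — form the quadratic (x - mu)^T · Sigma^{-1} · (x - mu):
  Sigma^{-1} · (x - mu) = (-0.5, 0).
  (x - mu)^T · [Sigma^{-1} · (x - mu)] = (-3)·(-0.5) + (1)·(0) = 1.5.

Step 4 — take square root: d = √(1.5) ≈ 1.2247.

d(x, mu) = √(1.5) ≈ 1.2247


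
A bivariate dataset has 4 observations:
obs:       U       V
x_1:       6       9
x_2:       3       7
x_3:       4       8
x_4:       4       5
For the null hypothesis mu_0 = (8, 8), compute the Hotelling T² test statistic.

Step 1 — sample mean vector:
  mean(U) = (6 + 3 + 4 + 4) / 4 = 17/4 = 4.25
  mean(V) = (9 + 7 + 8 + 5) / 4 = 29/4 = 7.25
  x̄ = (4.25, 7.25),  deviation x̄ - mu_0 = (4.25, 7.25) - (8, 8) = (-3.75, -0.75).

Step 2 — sample covariance matrix, S[i,j] = (1/(n-1)) · Σ_k (x_{k,i} - mean_i) · (x_{k,j} - mean_j), divisor n-1 = 3:
  S[U,U] = ((1.75)·(1.75) + (-1.25)·(-1.25) + (-0.25)·(-0.25) + (-0.25)·(-0.25)) / 3 = 4.75/3 = 1.5833
  S[U,V] = ((1.75)·(1.75) + (-1.25)·(-0.25) + (-0.25)·(0.75) + (-0.25)·(-2.25)) / 3 = 3.75/3 = 1.25
  S[V,V] = ((1.75)·(1.75) + (-0.25)·(-0.25) + (0.75)·(0.75) + (-2.25)·(-2.25)) / 3 = 8.75/3 = 2.9167
  S = [[1.5833, 1.25],
 [1.25, 2.9167]].

Step 3 — invert S. det(S) = 1.5833·2.9167 - (1.25)² = 3.0556.
  S^{-1} = (1/det) · [[d, -b], [-b, a]] = [[0.9545, -0.4091],
 [-0.4091, 0.5182]].

Step 4 — quadratic form (x̄ - mu_0)^T · S^{-1} · (x̄ - mu_0):
  S^{-1} · (x̄ - mu_0) = (-3.2727, 1.1455),
  (x̄ - mu_0)^T · [...] = (-3.75)·(-3.2727) + (-0.75)·(1.1455) = 11.4136.

Step 5 — scale by n: T² = 4 · 11.4136 = 45.6545.

T² ≈ 45.6545


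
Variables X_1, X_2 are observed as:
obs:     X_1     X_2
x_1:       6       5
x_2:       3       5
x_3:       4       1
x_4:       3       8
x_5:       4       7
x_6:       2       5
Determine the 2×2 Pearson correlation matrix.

Step 1 — column means:
  mean(X_1) = (6 + 3 + 4 + 3 + 4 + 2) / 6 = 22/6 = 3.6667
  mean(X_2) = (5 + 5 + 1 + 8 + 7 + 5) / 6 = 31/6 = 5.1667

Step 2 — sample variances and covariances s[i,j] = (1/(n-1)) · Σ_k (x_{k,i} - mean_i) · (x_{k,j} - mean_j), with n-1 = 5:
  s[X_1,X_1] = ((2.3333)·(2.3333) + (-0.6667)·(-0.6667) + (0.3333)·(0.3333) + (-0.6667)·(-0.6667) + (0.3333)·(0.3333) + (-1.6667)·(-1.6667)) / 5 = 9.3333/5 = 1.8667
  s[X_1,X_2] = ((2.3333)·(-0.1667) + (-0.6667)·(-0.1667) + (0.3333)·(-4.1667) + (-0.6667)·(2.8333) + (0.3333)·(1.8333) + (-1.6667)·(-0.1667)) / 5 = -2.6667/5 = -0.5333
  s[X_2,X_2] = ((-0.1667)·(-0.1667) + (-0.1667)·(-0.1667) + (-4.1667)·(-4.1667) + (2.8333)·(2.8333) + (1.8333)·(1.8333) + (-0.1667)·(-0.1667)) / 5 = 28.8333/5 = 5.7667
  Sample standard deviations s_i = √(s[i,i]):
  s(X_1) = √(1.8667) = 1.3663
  s(X_2) = √(5.7667) = 2.4014

Step 3 — r_{ij} = s_{ij} / (s_i · s_j):
  r[X_1,X_1] = 1 (diagonal).
  r[X_1,X_2] = -0.5333 / (1.3663 · 2.4014) = -0.5333 / 3.2809 = -0.1626
  r[X_2,X_2] = 1 (diagonal).

R is symmetric with unit diagonal. Assembling:

R = [[1, -0.1626],
 [-0.1626, 1]]


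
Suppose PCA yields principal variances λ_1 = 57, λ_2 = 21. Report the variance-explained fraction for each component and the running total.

Step 1 — total variance = trace(Sigma) = Σ λ_i = 57 + 21 = 78.

Step 2 — fraction explained by component i = λ_i / Σ λ:
  PC1: 57/78 = 0.7308
  PC2: 21/78 = 0.2692

Step 3 — cumulative fraction after k components = (λ_1 + ... + λ_k) / Σ λ:
  k = 1: 57/78 = 0.7308
  k = 2: (57 + 21)/78 = 78/78 = 1

Summary (fraction, with percent):

explained: PC1 0.7308 (73.08%), PC2 0.2692 (26.92%);  cumulative: 0.7308, 1


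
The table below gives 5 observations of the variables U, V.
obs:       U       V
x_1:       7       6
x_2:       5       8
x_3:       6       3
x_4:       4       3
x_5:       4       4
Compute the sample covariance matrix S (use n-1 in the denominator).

Step 1 — column means:
  mean(U) = (7 + 5 + 6 + 4 + 4) / 5 = 26/5 = 5.2
  mean(V) = (6 + 8 + 3 + 3 + 4) / 5 = 24/5 = 4.8

Step 2 — sample covariance S[i,j] = (1/(n-1)) · Σ_k (x_{k,i} - mean_i) · (x_{k,j} - mean_j), with n-1 = 4.
  S[U,U] = ((1.8)·(1.8) + (-0.2)·(-0.2) + (0.8)·(0.8) + (-1.2)·(-1.2) + (-1.2)·(-1.2)) / 4 = 6.8/4 = 1.7
  S[U,V] = ((1.8)·(1.2) + (-0.2)·(3.2) + (0.8)·(-1.8) + (-1.2)·(-1.8) + (-1.2)·(-0.8)) / 4 = 3.2/4 = 0.8
  S[V,V] = ((1.2)·(1.2) + (3.2)·(3.2) + (-1.8)·(-1.8) + (-1.8)·(-1.8) + (-0.8)·(-0.8)) / 4 = 18.8/4 = 4.7

S is symmetric (S[j,i] = S[i,j]). Assembling:

S = [[1.7, 0.8],
 [0.8, 4.7]]


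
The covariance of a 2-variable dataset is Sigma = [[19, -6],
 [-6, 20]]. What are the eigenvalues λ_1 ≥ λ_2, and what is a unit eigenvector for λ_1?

Step 1 — characteristic polynomial of 2×2 Sigma:
  det(Sigma - λI) = λ² - trace · λ + det = 0.
  trace = 19 + 20 = 39, det = 19·20 - (-6)² = 344.
Step 2 — discriminant:
  Δ = trace² - 4·det = 1521 - 1376 = 145.
Step 3 — eigenvalues:
  λ = (trace ± √Δ)/2 = (39 ± 12.0416)/2,
  λ_1 = 25.5208,  λ_2 = 13.4792.

Step 4 — unit eigenvector for λ_1: solve (Sigma - λ_1 I)v = 0. First row:
  (19 - 25.5208)·v_x + (-6)·v_y = 0, i.e. (-6.5208)·v_x + (-6)·v_y = 0,
  so v ∝ (b, λ_1 - a) = (-6, 6.5208); multiply by -1 so the first entry is positive: u = (6, -6.5208).
  ||u|| = √((6)² + (-6.5208)²) = √(78.5208) ≈ 8.8612,
  v_1 = u/||u|| ≈ (0.6771, -0.7359) (||v_1|| = 1).

λ_1 = 25.5208,  λ_2 = 13.4792;  v_1 ≈ (0.6771, -0.7359)


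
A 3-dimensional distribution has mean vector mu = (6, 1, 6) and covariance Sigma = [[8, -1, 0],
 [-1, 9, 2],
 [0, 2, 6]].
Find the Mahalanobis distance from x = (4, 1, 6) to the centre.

Step 1 — centre the observation: (x - mu) = (-2, 0, 0).

Step 2 — invert Sigma (cofactor / det for 3×3, or solve directly):
  Sigma^{-1} = [[0.1269, 0.0152, -0.0051],
 [0.0152, 0.1218, -0.0406],
 [-0.0051, -0.0406, 0.1802]].

Step 3 — form the quadratic (x - mu)^T · Sigma^{-1} · (x - mu):
  Sigma^{-1} · (x - mu) = (-0.2538, -0.0305, 0.0102).
  (x - mu)^T · [Sigma^{-1} · (x - mu)] = (-2)·(-0.2538) + (0)·(-0.0305) + (0)·(0.0102) = 0.5076.

Step 4 — take square root: d = √(0.5076) ≈ 0.7125.

d(x, mu) = √(0.5076) ≈ 0.7125


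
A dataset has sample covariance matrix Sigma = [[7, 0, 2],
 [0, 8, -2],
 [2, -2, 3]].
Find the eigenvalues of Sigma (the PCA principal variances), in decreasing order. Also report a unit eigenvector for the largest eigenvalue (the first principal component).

Step 1 — characteristic polynomial p(λ) = det(λI - Sigma) = λ³ - tr·λ² + c_1·λ - det, where tr = trace, c_1 = sum of the principal 2×2 minors, det = det(Sigma):
  tr = 7 + 8 + 3 = 18,
  c_1 = (7·8 - (0)²) + (7·3 - (2)²) + (8·3 - (-2)²) = 56 + 17 + 20 = 93,
  det = 7·(8·3 - (-2)²) - (0)·((0)·3 - (-2)·(2)) + (2)·((0)·(-2) - 8·(2)) = 7·(20) - (0)·(4) + (2)·(-16) = 108.
  So p(λ) = λ³ - 18λ² + 93λ - 108.
Step 2 — look for an integer root (rational root theorem: any rational root is an integer divisor of 108). Testing λ = 9:
  p(9) = 729 - 1458 + 837 - 108 = 0  ✓
  Dividing out (λ - 9): p(λ) = (λ - 9)(λ² - 9λ + 12).
Step 3 — remaining eigenvalues from the quadratic λ² - 9λ + 12 = 0:
  Δ = 9² - 4·12 = 81 - 48 = 33,  λ = (9 ± √33)/2 = (9 ± 5.7446)/2 ≈ 7.3723 or 1.6277.
  Sorted: λ_1 = 9,  λ_2 = 7.3723,  λ_3 = 1.6277  (check: sum = 18 = tr ✓).

Step 4 — unit eigenvector for λ_1 = 9: v spans the null space of (Sigma - λ_1 I), whose rows are
  r_1 = (-2, 0, 2),  r_2 = (0, -1, -2),  r_3 = (2, -2, -6).
  v is orthogonal to every row, so take v ∝ r_1 × r_2 = ((0)·(-2) - (2)·(-1), (2)·(0) - (-2)·(-2), (-2)·(-1) - (0)·(0)) = (2, -4, 2).
  Rescale (divide by 2): u = (1, -2, 1).
  ||u|| = √((1)² + (-2)² + (1)²) = √(6) ≈ 2.4495,  v_1 = u/||u|| ≈ (0.4082, -0.8165, 0.4082) (||v_1|| = 1).

λ_1 = 9,  λ_2 = 7.3723,  λ_3 = 1.6277;  v_1 ≈ (0.4082, -0.8165, 0.4082)


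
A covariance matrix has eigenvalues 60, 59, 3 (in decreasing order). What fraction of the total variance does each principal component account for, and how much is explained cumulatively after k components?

Step 1 — total variance = trace(Sigma) = Σ λ_i = 60 + 59 + 3 = 122.

Step 2 — fraction explained by component i = λ_i / Σ λ:
  PC1: 60/122 = 0.4918
  PC2: 59/122 = 0.4836
  PC3: 3/122 = 0.0246

Step 3 — cumulative fraction after k components = (λ_1 + ... + λ_k) / Σ λ:
  k = 1: 60/122 = 0.4918
  k = 2: (60 + 59)/122 = 119/122 = 0.9754
  k = 3: (60 + 59 + 3)/122 = 122/122 = 1

Summary (fraction, with percent):

explained: PC1 0.4918 (49.18%), PC2 0.4836 (48.36%), PC3 0.0246 (2.46%);  cumulative: 0.4918, 0.9754, 1


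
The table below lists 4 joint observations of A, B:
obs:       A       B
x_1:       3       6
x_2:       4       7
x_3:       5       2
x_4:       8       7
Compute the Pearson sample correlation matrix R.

Step 1 — column means:
  mean(A) = (3 + 4 + 5 + 8) / 4 = 20/4 = 5
  mean(B) = (6 + 7 + 2 + 7) / 4 = 22/4 = 5.5

Step 2 — sample variances and covariances s[i,j] = (1/(n-1)) · Σ_k (x_{k,i} - mean_i) · (x_{k,j} - mean_j), with n-1 = 3:
  s[A,A] = ((-2)·(-2) + (-1)·(-1) + (0)·(0) + (3)·(3)) / 3 = 14/3 = 4.6667
  s[A,B] = ((-2)·(0.5) + (-1)·(1.5) + (0)·(-3.5) + (3)·(1.5)) / 3 = 2/3 = 0.6667
  s[B,B] = ((0.5)·(0.5) + (1.5)·(1.5) + (-3.5)·(-3.5) + (1.5)·(1.5)) / 3 = 17/3 = 5.6667
  Sample standard deviations s_i = √(s[i,i]):
  s(A) = √(4.6667) = 2.1602
  s(B) = √(5.6667) = 2.3805

Step 3 — r_{ij} = s_{ij} / (s_i · s_j):
  r[A,A] = 1 (diagonal).
  r[A,B] = 0.6667 / (2.1602 · 2.3805) = 0.6667 / 5.1424 = 0.1296
  r[B,B] = 1 (diagonal).

R is symmetric with unit diagonal. Assembling:

R = [[1, 0.1296],
 [0.1296, 1]]


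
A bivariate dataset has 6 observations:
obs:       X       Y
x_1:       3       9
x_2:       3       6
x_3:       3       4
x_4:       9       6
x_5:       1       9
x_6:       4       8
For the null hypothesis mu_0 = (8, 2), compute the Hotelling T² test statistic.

Step 1 — sample mean vector:
  mean(X) = (3 + 3 + 3 + 9 + 1 + 4) / 6 = 23/6 = 3.8333
  mean(Y) = (9 + 6 + 4 + 6 + 9 + 8) / 6 = 42/6 = 7
  x̄ = (3.8333, 7),  deviation x̄ - mu_0 = (3.8333, 7) - (8, 2) = (-4.1667, 5).

Step 2 — sample covariance matrix, S[i,j] = (1/(n-1)) · Σ_k (x_{k,i} - mean_i) · (x_{k,j} - mean_j), divisor n-1 = 5:
  S[X,X] = ((-0.8333)·(-0.8333) + (-0.8333)·(-0.8333) + (-0.8333)·(-0.8333) + (5.1667)·(5.1667) + (-2.8333)·(-2.8333) + (0.1667)·(0.1667)) / 5 = 36.8333/5 = 7.3667
  S[X,Y] = ((-0.8333)·(2) + (-0.8333)·(-1) + (-0.8333)·(-3) + (5.1667)·(-1) + (-2.8333)·(2) + (0.1667)·(1)) / 5 = -9/5 = -1.8
  S[Y,Y] = ((2)·(2) + (-1)·(-1) + (-3)·(-3) + (-1)·(-1) + (2)·(2) + (1)·(1)) / 5 = 20/5 = 4
  S = [[7.3667, -1.8],
 [-1.8, 4]].

Step 3 — invert S. det(S) = 7.3667·4 - (-1.8)² = 26.2267.
  S^{-1} = (1/det) · [[d, -b], [-b, a]] = [[0.1525, 0.0686],
 [0.0686, 0.2809]].

Step 4 — quadratic form (x̄ - mu_0)^T · S^{-1} · (x̄ - mu_0):
  S^{-1} · (x̄ - mu_0) = (-0.2923, 1.1185),
  (x̄ - mu_0)^T · [...] = (-4.1667)·(-0.2923) + (5)·(1.1185) = 6.8103.

Step 5 — scale by n: T² = 6 · 6.8103 = 40.8617.

T² ≈ 40.8617


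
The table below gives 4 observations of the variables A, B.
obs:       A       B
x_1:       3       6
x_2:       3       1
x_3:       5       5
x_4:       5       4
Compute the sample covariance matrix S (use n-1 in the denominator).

Step 1 — column means:
  mean(A) = (3 + 3 + 5 + 5) / 4 = 16/4 = 4
  mean(B) = (6 + 1 + 5 + 4) / 4 = 16/4 = 4

Step 2 — sample covariance S[i,j] = (1/(n-1)) · Σ_k (x_{k,i} - mean_i) · (x_{k,j} - mean_j), with n-1 = 3.
  S[A,A] = ((-1)·(-1) + (-1)·(-1) + (1)·(1) + (1)·(1)) / 3 = 4/3 = 1.3333
  S[A,B] = ((-1)·(2) + (-1)·(-3) + (1)·(1) + (1)·(0)) / 3 = 2/3 = 0.6667
  S[B,B] = ((2)·(2) + (-3)·(-3) + (1)·(1) + (0)·(0)) / 3 = 14/3 = 4.6667

S is symmetric (S[j,i] = S[i,j]). Assembling:

S = [[1.3333, 0.6667],
 [0.6667, 4.6667]]


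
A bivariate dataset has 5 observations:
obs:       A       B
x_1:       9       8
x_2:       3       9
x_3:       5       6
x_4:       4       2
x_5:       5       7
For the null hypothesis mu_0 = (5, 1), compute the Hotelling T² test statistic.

Step 1 — sample mean vector:
  mean(A) = (9 + 3 + 5 + 4 + 5) / 5 = 26/5 = 5.2
  mean(B) = (8 + 9 + 6 + 2 + 7) / 5 = 32/5 = 6.4
  x̄ = (5.2, 6.4),  deviation x̄ - mu_0 = (5.2, 6.4) - (5, 1) = (0.2, 5.4).

Step 2 — sample covariance matrix, S[i,j] = (1/(n-1)) · Σ_k (x_{k,i} - mean_i) · (x_{k,j} - mean_j), divisor n-1 = 4:
  S[A,A] = ((3.8)·(3.8) + (-2.2)·(-2.2) + (-0.2)·(-0.2) + (-1.2)·(-1.2) + (-0.2)·(-0.2)) / 4 = 20.8/4 = 5.2
  S[A,B] = ((3.8)·(1.6) + (-2.2)·(2.6) + (-0.2)·(-0.4) + (-1.2)·(-4.4) + (-0.2)·(0.6)) / 4 = 5.6/4 = 1.4
  S[B,B] = ((1.6)·(1.6) + (2.6)·(2.6) + (-0.4)·(-0.4) + (-4.4)·(-4.4) + (0.6)·(0.6)) / 4 = 29.2/4 = 7.3
  S = [[5.2, 1.4],
 [1.4, 7.3]].

Step 3 — invert S. det(S) = 5.2·7.3 - (1.4)² = 36.
  S^{-1} = (1/det) · [[d, -b], [-b, a]] = [[0.2028, -0.0389],
 [-0.0389, 0.1444]].

Step 4 — quadratic form (x̄ - mu_0)^T · S^{-1} · (x̄ - mu_0):
  S^{-1} · (x̄ - mu_0) = (-0.1694, 0.7722),
  (x̄ - mu_0)^T · [...] = (0.2)·(-0.1694) + (5.4)·(0.7722) = 4.1361.

Step 5 — scale by n: T² = 5 · 4.1361 = 20.6806.

T² ≈ 20.6806


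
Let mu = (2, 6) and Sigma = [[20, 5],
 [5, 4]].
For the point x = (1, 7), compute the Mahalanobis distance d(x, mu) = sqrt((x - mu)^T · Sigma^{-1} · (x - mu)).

Step 1 — centre the observation: (x - mu) = (-1, 1).

Step 2 — invert Sigma. det(Sigma) = 20·4 - (5)² = 55.
  Sigma^{-1} = (1/det) · [[d, -b], [-b, a]] = [[0.0727, -0.0909],
 [-0.0909, 0.3636]].

Step 3 — form the quadratic (x - mu)^T · Sigma^{-1} · (x - mu):
  Sigma^{-1} · (x - mu) = (-0.1636, 0.4545).
  (x - mu)^T · [Sigma^{-1} · (x - mu)] = (-1)·(-0.1636) + (1)·(0.4545) = 0.6182.

Step 4 — take square root: d = √(0.6182) ≈ 0.7862.

d(x, mu) = √(0.6182) ≈ 0.7862


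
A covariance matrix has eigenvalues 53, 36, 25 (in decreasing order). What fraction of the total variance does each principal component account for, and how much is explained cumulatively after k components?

Step 1 — total variance = trace(Sigma) = Σ λ_i = 53 + 36 + 25 = 114.

Step 2 — fraction explained by component i = λ_i / Σ λ:
  PC1: 53/114 = 0.4649
  PC2: 36/114 = 0.3158
  PC3: 25/114 = 0.2193

Step 3 — cumulative fraction after k components = (λ_1 + ... + λ_k) / Σ λ:
  k = 1: 53/114 = 0.4649
  k = 2: (53 + 36)/114 = 89/114 = 0.7807
  k = 3: (53 + 36 + 25)/114 = 114/114 = 1

Summary (fraction, with percent):

explained: PC1 0.4649 (46.49%), PC2 0.3158 (31.58%), PC3 0.2193 (21.93%);  cumulative: 0.4649, 0.7807, 1


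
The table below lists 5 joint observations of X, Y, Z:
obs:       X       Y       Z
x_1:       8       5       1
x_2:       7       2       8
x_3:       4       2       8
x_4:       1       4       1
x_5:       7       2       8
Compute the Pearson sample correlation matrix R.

Step 1 — column means:
  mean(X) = (8 + 7 + 4 + 1 + 7) / 5 = 27/5 = 5.4
  mean(Y) = (5 + 2 + 2 + 4 + 2) / 5 = 15/5 = 3
  mean(Z) = (1 + 8 + 8 + 1 + 8) / 5 = 26/5 = 5.2

Step 2 — sample variances and covariances s[i,j] = (1/(n-1)) · Σ_k (x_{k,i} - mean_i) · (x_{k,j} - mean_j), with n-1 = 4:
  s[X,X] = ((2.6)·(2.6) + (1.6)·(1.6) + (-1.4)·(-1.4) + (-4.4)·(-4.4) + (1.6)·(1.6)) / 4 = 33.2/4 = 8.3
  s[X,Y] = ((2.6)·(2) + (1.6)·(-1) + (-1.4)·(-1) + (-4.4)·(1) + (1.6)·(-1)) / 4 = -1/4 = -0.25
  s[X,Z] = ((2.6)·(-4.2) + (1.6)·(2.8) + (-1.4)·(2.8) + (-4.4)·(-4.2) + (1.6)·(2.8)) / 4 = 12.6/4 = 3.15
  s[Y,Y] = ((2)·(2) + (-1)·(-1) + (-1)·(-1) + (1)·(1) + (-1)·(-1)) / 4 = 8/4 = 2
  s[Y,Z] = ((2)·(-4.2) + (-1)·(2.8) + (-1)·(2.8) + (1)·(-4.2) + (-1)·(2.8)) / 4 = -21/4 = -5.25
  s[Z,Z] = ((-4.2)·(-4.2) + (2.8)·(2.8) + (2.8)·(2.8) + (-4.2)·(-4.2) + (2.8)·(2.8)) / 4 = 58.8/4 = 14.7
  Sample standard deviations s_i = √(s[i,i]):
  s(X) = √(8.3) = 2.881
  s(Y) = √(2) = 1.4142
  s(Z) = √(14.7) = 3.8341

Step 3 — r_{ij} = s_{ij} / (s_i · s_j):
  r[X,X] = 1 (diagonal).
  r[X,Y] = -0.25 / (2.881 · 1.4142) = -0.25 / 4.0743 = -0.0614
  r[X,Z] = 3.15 / (2.881 · 3.8341) = 3.15 / 11.0458 = 0.2852
  r[Y,Y] = 1 (diagonal).
  r[Y,Z] = -5.25 / (1.4142 · 3.8341) = -5.25 / 5.4222 = -0.9682
  r[Z,Z] = 1 (diagonal).

R is symmetric with unit diagonal. Assembling:

R = [[1, -0.0614, 0.2852],
 [-0.0614, 1, -0.9682],
 [0.2852, -0.9682, 1]]


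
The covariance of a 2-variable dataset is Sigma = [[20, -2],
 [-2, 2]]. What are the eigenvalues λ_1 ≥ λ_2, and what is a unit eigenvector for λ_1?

Step 1 — characteristic polynomial of 2×2 Sigma:
  det(Sigma - λI) = λ² - trace · λ + det = 0.
  trace = 20 + 2 = 22, det = 20·2 - (-2)² = 36.
Step 2 — discriminant:
  Δ = trace² - 4·det = 484 - 144 = 340.
Step 3 — eigenvalues:
  λ = (trace ± √Δ)/2 = (22 ± 18.4391)/2,
  λ_1 = 20.2195,  λ_2 = 1.7805.

Step 4 — unit eigenvector for λ_1: solve (Sigma - λ_1 I)v = 0. First row:
  (20 - 20.2195)·v_x + (-2)·v_y = 0, i.e. (-0.2195)·v_x + (-2)·v_y = 0,
  so v ∝ (b, λ_1 - a) = (-2, 0.2195); multiply by -1 so the first entry is positive: u = (2, -0.2195).
  ||u|| = √((2)² + (-0.2195)²) = √(4.0482) ≈ 2.012,
  v_1 = u/||u|| ≈ (0.994, -0.1091) (||v_1|| = 1).

λ_1 = 20.2195,  λ_2 = 1.7805;  v_1 ≈ (0.994, -0.1091)


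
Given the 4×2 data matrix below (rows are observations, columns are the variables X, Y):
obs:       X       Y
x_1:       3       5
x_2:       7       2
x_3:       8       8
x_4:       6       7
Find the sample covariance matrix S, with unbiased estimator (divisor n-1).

Step 1 — column means:
  mean(X) = (3 + 7 + 8 + 6) / 4 = 24/4 = 6
  mean(Y) = (5 + 2 + 8 + 7) / 4 = 22/4 = 5.5

Step 2 — sample covariance S[i,j] = (1/(n-1)) · Σ_k (x_{k,i} - mean_i) · (x_{k,j} - mean_j), with n-1 = 3.
  S[X,X] = ((-3)·(-3) + (1)·(1) + (2)·(2) + (0)·(0)) / 3 = 14/3 = 4.6667
  S[X,Y] = ((-3)·(-0.5) + (1)·(-3.5) + (2)·(2.5) + (0)·(1.5)) / 3 = 3/3 = 1
  S[Y,Y] = ((-0.5)·(-0.5) + (-3.5)·(-3.5) + (2.5)·(2.5) + (1.5)·(1.5)) / 3 = 21/3 = 7

S is symmetric (S[j,i] = S[i,j]). Assembling:

S = [[4.6667, 1],
 [1, 7]]


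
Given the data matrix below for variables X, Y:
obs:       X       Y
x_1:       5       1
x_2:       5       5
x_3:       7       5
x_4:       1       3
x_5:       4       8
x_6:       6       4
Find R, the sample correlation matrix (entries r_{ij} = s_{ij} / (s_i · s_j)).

Step 1 — column means:
  mean(X) = (5 + 5 + 7 + 1 + 4 + 6) / 6 = 28/6 = 4.6667
  mean(Y) = (1 + 5 + 5 + 3 + 8 + 4) / 6 = 26/6 = 4.3333

Step 2 — sample variances and covariances s[i,j] = (1/(n-1)) · Σ_k (x_{k,i} - mean_i) · (x_{k,j} - mean_j), with n-1 = 5:
  s[X,X] = ((0.3333)·(0.3333) + (0.3333)·(0.3333) + (2.3333)·(2.3333) + (-3.6667)·(-3.6667) + (-0.6667)·(-0.6667) + (1.3333)·(1.3333)) / 5 = 21.3333/5 = 4.2667
  s[X,Y] = ((0.3333)·(-3.3333) + (0.3333)·(0.6667) + (2.3333)·(0.6667) + (-3.6667)·(-1.3333) + (-0.6667)·(3.6667) + (1.3333)·(-0.3333)) / 5 = 2.6667/5 = 0.5333
  s[Y,Y] = ((-3.3333)·(-3.3333) + (0.6667)·(0.6667) + (0.6667)·(0.6667) + (-1.3333)·(-1.3333) + (3.6667)·(3.6667) + (-0.3333)·(-0.3333)) / 5 = 27.3333/5 = 5.4667
  Sample standard deviations s_i = √(s[i,i]):
  s(X) = √(4.2667) = 2.0656
  s(Y) = √(5.4667) = 2.3381

Step 3 — r_{ij} = s_{ij} / (s_i · s_j):
  r[X,X] = 1 (diagonal).
  r[X,Y] = 0.5333 / (2.0656 · 2.3381) = 0.5333 / 4.8295 = 0.1104
  r[Y,Y] = 1 (diagonal).

R is symmetric with unit diagonal. Assembling:

R = [[1, 0.1104],
 [0.1104, 1]]


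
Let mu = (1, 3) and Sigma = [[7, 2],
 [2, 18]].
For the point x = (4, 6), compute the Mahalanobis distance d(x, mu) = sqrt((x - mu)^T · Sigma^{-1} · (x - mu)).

Step 1 — centre the observation: (x - mu) = (3, 3).

Step 2 — invert Sigma. det(Sigma) = 7·18 - (2)² = 122.
  Sigma^{-1} = (1/det) · [[d, -b], [-b, a]] = [[0.1475, -0.0164],
 [-0.0164, 0.0574]].

Step 3 — form the quadratic (x - mu)^T · Sigma^{-1} · (x - mu):
  Sigma^{-1} · (x - mu) = (0.3934, 0.123).
  (x - mu)^T · [Sigma^{-1} · (x - mu)] = (3)·(0.3934) + (3)·(0.123) = 1.5492.

Step 4 — take square root: d = √(1.5492) ≈ 1.2447.

d(x, mu) = √(1.5492) ≈ 1.2447


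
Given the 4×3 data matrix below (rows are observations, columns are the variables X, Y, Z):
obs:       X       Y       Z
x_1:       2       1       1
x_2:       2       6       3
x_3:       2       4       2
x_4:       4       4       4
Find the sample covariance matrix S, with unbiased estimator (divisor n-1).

Step 1 — column means:
  mean(X) = (2 + 2 + 2 + 4) / 4 = 10/4 = 2.5
  mean(Y) = (1 + 6 + 4 + 4) / 4 = 15/4 = 3.75
  mean(Z) = (1 + 3 + 2 + 4) / 4 = 10/4 = 2.5

Step 2 — sample covariance S[i,j] = (1/(n-1)) · Σ_k (x_{k,i} - mean_i) · (x_{k,j} - mean_j), with n-1 = 3.
  S[X,X] = ((-0.5)·(-0.5) + (-0.5)·(-0.5) + (-0.5)·(-0.5) + (1.5)·(1.5)) / 3 = 3/3 = 1
  S[X,Y] = ((-0.5)·(-2.75) + (-0.5)·(2.25) + (-0.5)·(0.25) + (1.5)·(0.25)) / 3 = 0.5/3 = 0.1667
  S[X,Z] = ((-0.5)·(-1.5) + (-0.5)·(0.5) + (-0.5)·(-0.5) + (1.5)·(1.5)) / 3 = 3/3 = 1
  S[Y,Y] = ((-2.75)·(-2.75) + (2.25)·(2.25) + (0.25)·(0.25) + (0.25)·(0.25)) / 3 = 12.75/3 = 4.25
  S[Y,Z] = ((-2.75)·(-1.5) + (2.25)·(0.5) + (0.25)·(-0.5) + (0.25)·(1.5)) / 3 = 5.5/3 = 1.8333
  S[Z,Z] = ((-1.5)·(-1.5) + (0.5)·(0.5) + (-0.5)·(-0.5) + (1.5)·(1.5)) / 3 = 5/3 = 1.6667

S is symmetric (S[j,i] = S[i,j]). Assembling:

S = [[1, 0.1667, 1],
 [0.1667, 4.25, 1.8333],
 [1, 1.8333, 1.6667]]


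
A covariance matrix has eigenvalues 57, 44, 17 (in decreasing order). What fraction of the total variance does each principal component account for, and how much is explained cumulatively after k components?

Step 1 — total variance = trace(Sigma) = Σ λ_i = 57 + 44 + 17 = 118.

Step 2 — fraction explained by component i = λ_i / Σ λ:
  PC1: 57/118 = 0.4831
  PC2: 44/118 = 0.3729
  PC3: 17/118 = 0.1441

Step 3 — cumulative fraction after k components = (λ_1 + ... + λ_k) / Σ λ:
  k = 1: 57/118 = 0.4831
  k = 2: (57 + 44)/118 = 101/118 = 0.8559
  k = 3: (57 + 44 + 17)/118 = 118/118 = 1

Summary (fraction, with percent):

explained: PC1 0.4831 (48.31%), PC2 0.3729 (37.29%), PC3 0.1441 (14.41%);  cumulative: 0.4831, 0.8559, 1


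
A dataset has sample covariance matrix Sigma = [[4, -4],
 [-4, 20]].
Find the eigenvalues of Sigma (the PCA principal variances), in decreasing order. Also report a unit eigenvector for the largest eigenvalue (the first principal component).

Step 1 — characteristic polynomial of 2×2 Sigma:
  det(Sigma - λI) = λ² - trace · λ + det = 0.
  trace = 4 + 20 = 24, det = 4·20 - (-4)² = 64.
Step 2 — discriminant:
  Δ = trace² - 4·det = 576 - 256 = 320.
Step 3 — eigenvalues:
  λ = (trace ± √Δ)/2 = (24 ± 17.8885)/2,
  λ_1 = 20.9443,  λ_2 = 3.0557.

Step 4 — unit eigenvector for λ_1: solve (Sigma - λ_1 I)v = 0. First row:
  (4 - 20.9443)·v_x + (-4)·v_y = 0, i.e. (-16.9443)·v_x + (-4)·v_y = 0,
  so v ∝ (b, λ_1 - a) = (-4, 16.9443); multiply by -1 so the first entry is positive: u = (4, -16.9443).
  ||u|| = √((4)² + (-16.9443)²) = √(303.1084) ≈ 17.41,
  v_1 = u/||u|| ≈ (0.2298, -0.9732) (||v_1|| = 1).

λ_1 = 20.9443,  λ_2 = 3.0557;  v_1 ≈ (0.2298, -0.9732)


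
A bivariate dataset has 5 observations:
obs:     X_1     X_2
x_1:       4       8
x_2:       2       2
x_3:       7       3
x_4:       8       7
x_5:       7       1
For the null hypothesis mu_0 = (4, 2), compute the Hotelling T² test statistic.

Step 1 — sample mean vector:
  mean(X_1) = (4 + 2 + 7 + 8 + 7) / 5 = 28/5 = 5.6
  mean(X_2) = (8 + 2 + 3 + 7 + 1) / 5 = 21/5 = 4.2
  x̄ = (5.6, 4.2),  deviation x̄ - mu_0 = (5.6, 4.2) - (4, 2) = (1.6, 2.2).

Step 2 — sample covariance matrix, S[i,j] = (1/(n-1)) · Σ_k (x_{k,i} - mean_i) · (x_{k,j} - mean_j), divisor n-1 = 4:
  S[X_1,X_1] = ((-1.6)·(-1.6) + (-3.6)·(-3.6) + (1.4)·(1.4) + (2.4)·(2.4) + (1.4)·(1.4)) / 4 = 25.2/4 = 6.3
  S[X_1,X_2] = ((-1.6)·(3.8) + (-3.6)·(-2.2) + (1.4)·(-1.2) + (2.4)·(2.8) + (1.4)·(-3.2)) / 4 = 2.4/4 = 0.6
  S[X_2,X_2] = ((3.8)·(3.8) + (-2.2)·(-2.2) + (-1.2)·(-1.2) + (2.8)·(2.8) + (-3.2)·(-3.2)) / 4 = 38.8/4 = 9.7
  S = [[6.3, 0.6],
 [0.6, 9.7]].

Step 3 — invert S. det(S) = 6.3·9.7 - (0.6)² = 60.75.
  S^{-1} = (1/det) · [[d, -b], [-b, a]] = [[0.1597, -0.0099],
 [-0.0099, 0.1037]].

Step 4 — quadratic form (x̄ - mu_0)^T · S^{-1} · (x̄ - mu_0):
  S^{-1} · (x̄ - mu_0) = (0.2337, 0.2123),
  (x̄ - mu_0)^T · [...] = (1.6)·(0.2337) + (2.2)·(0.2123) = 0.8412.

Step 5 — scale by n: T² = 5 · 0.8412 = 4.2058.

T² ≈ 4.2058


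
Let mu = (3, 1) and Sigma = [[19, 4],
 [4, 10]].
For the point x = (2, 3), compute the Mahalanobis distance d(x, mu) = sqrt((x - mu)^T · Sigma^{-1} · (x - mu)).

Step 1 — centre the observation: (x - mu) = (-1, 2).

Step 2 — invert Sigma. det(Sigma) = 19·10 - (4)² = 174.
  Sigma^{-1} = (1/det) · [[d, -b], [-b, a]] = [[0.0575, -0.023],
 [-0.023, 0.1092]].

Step 3 — form the quadratic (x - mu)^T · Sigma^{-1} · (x - mu):
  Sigma^{-1} · (x - mu) = (-0.1034, 0.2414).
  (x - mu)^T · [Sigma^{-1} · (x - mu)] = (-1)·(-0.1034) + (2)·(0.2414) = 0.5862.

Step 4 — take square root: d = √(0.5862) ≈ 0.7656.

d(x, mu) = √(0.5862) ≈ 0.7656


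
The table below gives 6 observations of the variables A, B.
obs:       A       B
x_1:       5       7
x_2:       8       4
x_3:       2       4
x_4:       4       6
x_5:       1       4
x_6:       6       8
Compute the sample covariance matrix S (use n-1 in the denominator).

Step 1 — column means:
  mean(A) = (5 + 8 + 2 + 4 + 1 + 6) / 6 = 26/6 = 4.3333
  mean(B) = (7 + 4 + 4 + 6 + 4 + 8) / 6 = 33/6 = 5.5

Step 2 — sample covariance S[i,j] = (1/(n-1)) · Σ_k (x_{k,i} - mean_i) · (x_{k,j} - mean_j), with n-1 = 5.
  S[A,A] = ((0.6667)·(0.6667) + (3.6667)·(3.6667) + (-2.3333)·(-2.3333) + (-0.3333)·(-0.3333) + (-3.3333)·(-3.3333) + (1.6667)·(1.6667)) / 5 = 33.3333/5 = 6.6667
  S[A,B] = ((0.6667)·(1.5) + (3.6667)·(-1.5) + (-2.3333)·(-1.5) + (-0.3333)·(0.5) + (-3.3333)·(-1.5) + (1.6667)·(2.5)) / 5 = 8/5 = 1.6
  S[B,B] = ((1.5)·(1.5) + (-1.5)·(-1.5) + (-1.5)·(-1.5) + (0.5)·(0.5) + (-1.5)·(-1.5) + (2.5)·(2.5)) / 5 = 15.5/5 = 3.1

S is symmetric (S[j,i] = S[i,j]). Assembling:

S = [[6.6667, 1.6],
 [1.6, 3.1]]


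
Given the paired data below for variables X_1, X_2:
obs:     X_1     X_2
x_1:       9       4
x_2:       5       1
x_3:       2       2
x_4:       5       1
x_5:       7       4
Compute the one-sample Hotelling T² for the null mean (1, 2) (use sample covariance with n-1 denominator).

Step 1 — sample mean vector:
  mean(X_1) = (9 + 5 + 2 + 5 + 7) / 5 = 28/5 = 5.6
  mean(X_2) = (4 + 1 + 2 + 1 + 4) / 5 = 12/5 = 2.4
  x̄ = (5.6, 2.4),  deviation x̄ - mu_0 = (5.6, 2.4) - (1, 2) = (4.6, 0.4).

Step 2 — sample covariance matrix, S[i,j] = (1/(n-1)) · Σ_k (x_{k,i} - mean_i) · (x_{k,j} - mean_j), divisor n-1 = 4:
  S[X_1,X_1] = ((3.4)·(3.4) + (-0.6)·(-0.6) + (-3.6)·(-3.6) + (-0.6)·(-0.6) + (1.4)·(1.4)) / 4 = 27.2/4 = 6.8
  S[X_1,X_2] = ((3.4)·(1.6) + (-0.6)·(-1.4) + (-3.6)·(-0.4) + (-0.6)·(-1.4) + (1.4)·(1.6)) / 4 = 10.8/4 = 2.7
  S[X_2,X_2] = ((1.6)·(1.6) + (-1.4)·(-1.4) + (-0.4)·(-0.4) + (-1.4)·(-1.4) + (1.6)·(1.6)) / 4 = 9.2/4 = 2.3
  S = [[6.8, 2.7],
 [2.7, 2.3]].

Step 3 — invert S. det(S) = 6.8·2.3 - (2.7)² = 8.35.
  S^{-1} = (1/det) · [[d, -b], [-b, a]] = [[0.2754, -0.3234],
 [-0.3234, 0.8144]].

Step 4 — quadratic form (x̄ - mu_0)^T · S^{-1} · (x̄ - mu_0):
  S^{-1} · (x̄ - mu_0) = (1.1377, -1.1617),
  (x̄ - mu_0)^T · [...] = (4.6)·(1.1377) + (0.4)·(-1.1617) = 4.7689.

Step 5 — scale by n: T² = 5 · 4.7689 = 23.8443.

T² ≈ 23.8443


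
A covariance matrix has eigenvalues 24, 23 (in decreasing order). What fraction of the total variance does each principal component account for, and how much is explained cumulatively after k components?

Step 1 — total variance = trace(Sigma) = Σ λ_i = 24 + 23 = 47.

Step 2 — fraction explained by component i = λ_i / Σ λ:
  PC1: 24/47 = 0.5106
  PC2: 23/47 = 0.4894

Step 3 — cumulative fraction after k components = (λ_1 + ... + λ_k) / Σ λ:
  k = 1: 24/47 = 0.5106
  k = 2: (24 + 23)/47 = 47/47 = 1

Summary (fraction, with percent):

explained: PC1 0.5106 (51.06%), PC2 0.4894 (48.94%);  cumulative: 0.5106, 1


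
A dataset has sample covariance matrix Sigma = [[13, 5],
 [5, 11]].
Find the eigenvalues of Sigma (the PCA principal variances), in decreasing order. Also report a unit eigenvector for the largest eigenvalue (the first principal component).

Step 1 — characteristic polynomial of 2×2 Sigma:
  det(Sigma - λI) = λ² - trace · λ + det = 0.
  trace = 13 + 11 = 24, det = 13·11 - (5)² = 118.
Step 2 — discriminant:
  Δ = trace² - 4·det = 576 - 472 = 104.
Step 3 — eigenvalues:
  λ = (trace ± √Δ)/2 = (24 ± 10.198)/2,
  λ_1 = 17.099,  λ_2 = 6.901.

Step 4 — unit eigenvector for λ_1: solve (Sigma - λ_1 I)v = 0. First row:
  (13 - 17.099)·v_x + (5)·v_y = 0, i.e. (-4.099)·v_x + (5)·v_y = 0,
  so v ∝ (b, λ_1 - a) = (5, 4.099) = u.
  ||u|| = √((5)² + (4.099)²) = √(41.802) ≈ 6.4654,
  v_1 = u/||u|| ≈ (0.7733, 0.634) (||v_1|| = 1).

λ_1 = 17.099,  λ_2 = 6.901;  v_1 ≈ (0.7733, 0.634)


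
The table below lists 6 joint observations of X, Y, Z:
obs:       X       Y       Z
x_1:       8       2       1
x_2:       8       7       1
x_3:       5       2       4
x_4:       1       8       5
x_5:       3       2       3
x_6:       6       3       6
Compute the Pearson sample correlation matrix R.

Step 1 — column means:
  mean(X) = (8 + 8 + 5 + 1 + 3 + 6) / 6 = 31/6 = 5.1667
  mean(Y) = (2 + 7 + 2 + 8 + 2 + 3) / 6 = 24/6 = 4
  mean(Z) = (1 + 1 + 4 + 5 + 3 + 6) / 6 = 20/6 = 3.3333

Step 2 — sample variances and covariances s[i,j] = (1/(n-1)) · Σ_k (x_{k,i} - mean_i) · (x_{k,j} - mean_j), with n-1 = 5:
  s[X,X] = ((2.8333)·(2.8333) + (2.8333)·(2.8333) + (-0.1667)·(-0.1667) + (-4.1667)·(-4.1667) + (-2.1667)·(-2.1667) + (0.8333)·(0.8333)) / 5 = 38.8333/5 = 7.7667
  s[X,Y] = ((2.8333)·(-2) + (2.8333)·(3) + (-0.1667)·(-2) + (-4.1667)·(4) + (-2.1667)·(-2) + (0.8333)·(-1)) / 5 = -10/5 = -2
  s[X,Z] = ((2.8333)·(-2.3333) + (2.8333)·(-2.3333) + (-0.1667)·(0.6667) + (-4.1667)·(1.6667) + (-2.1667)·(-0.3333) + (0.8333)·(2.6667)) / 5 = -17.3333/5 = -3.4667
  s[Y,Y] = ((-2)·(-2) + (3)·(3) + (-2)·(-2) + (4)·(4) + (-2)·(-2) + (-1)·(-1)) / 5 = 38/5 = 7.6
  s[Y,Z] = ((-2)·(-2.3333) + (3)·(-2.3333) + (-2)·(0.6667) + (4)·(1.6667) + (-2)·(-0.3333) + (-1)·(2.6667)) / 5 = 1/5 = 0.2
  s[Z,Z] = ((-2.3333)·(-2.3333) + (-2.3333)·(-2.3333) + (0.6667)·(0.6667) + (1.6667)·(1.6667) + (-0.3333)·(-0.3333) + (2.6667)·(2.6667)) / 5 = 21.3333/5 = 4.2667
  Sample standard deviations s_i = √(s[i,i]):
  s(X) = √(7.7667) = 2.7869
  s(Y) = √(7.6) = 2.7568
  s(Z) = √(4.2667) = 2.0656

Step 3 — r_{ij} = s_{ij} / (s_i · s_j):
  r[X,X] = 1 (diagonal).
  r[X,Y] = -2 / (2.7869 · 2.7568) = -2 / 7.6829 = -0.2603
  r[X,Z] = -3.4667 / (2.7869 · 2.0656) = -3.4667 / 5.7565 = -0.6022
  r[Y,Y] = 1 (diagonal).
  r[Y,Z] = 0.2 / (2.7568 · 2.0656) = 0.2 / 5.6944 = 0.0351
  r[Z,Z] = 1 (diagonal).

R is symmetric with unit diagonal. Assembling:

R = [[1, -0.2603, -0.6022],
 [-0.2603, 1, 0.0351],
 [-0.6022, 0.0351, 1]]
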